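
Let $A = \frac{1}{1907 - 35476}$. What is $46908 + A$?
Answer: $\frac{1574654651}{33569} \approx 46908.0$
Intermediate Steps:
$A = - \frac{1}{33569}$ ($A = \frac{1}{-33569} = - \frac{1}{33569} \approx -2.9789 \cdot 10^{-5}$)
$46908 + A = 46908 - \frac{1}{33569} = \frac{1574654651}{33569}$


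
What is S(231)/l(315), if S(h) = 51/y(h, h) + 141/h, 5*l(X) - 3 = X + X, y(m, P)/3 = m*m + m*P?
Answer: 325795/67555026 ≈ 0.0048227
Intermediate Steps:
y(m, P) = 3*m**2 + 3*P*m (y(m, P) = 3*(m*m + m*P) = 3*(m**2 + P*m) = 3*m**2 + 3*P*m)
l(X) = 3/5 + 2*X/5 (l(X) = 3/5 + (X + X)/5 = 3/5 + (2*X)/5 = 3/5 + 2*X/5)
S(h) = 141/h + 17/(2*h**2) (S(h) = 51/((3*h*(h + h))) + 141/h = 51/((3*h*(2*h))) + 141/h = 51/((6*h**2)) + 141/h = 51*(1/(6*h**2)) + 141/h = 17/(2*h**2) + 141/h = 141/h + 17/(2*h**2))
S(231)/l(315) = ((1/2)*(17 + 282*231)/231**2)/(3/5 + (2/5)*315) = ((1/2)*(1/53361)*(17 + 65142))/(3/5 + 126) = ((1/2)*(1/53361)*65159)/(633/5) = (65159/106722)*(5/633) = 325795/67555026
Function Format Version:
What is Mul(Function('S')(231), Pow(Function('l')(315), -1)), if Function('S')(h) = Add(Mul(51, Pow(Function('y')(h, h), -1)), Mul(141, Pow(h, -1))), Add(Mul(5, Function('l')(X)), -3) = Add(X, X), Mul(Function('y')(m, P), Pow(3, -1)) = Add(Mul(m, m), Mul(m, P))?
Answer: Rational(325795, 67555026) ≈ 0.0048227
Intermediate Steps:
Function('y')(m, P) = Add(Mul(3, Pow(m, 2)), Mul(3, P, m)) (Function('y')(m, P) = Mul(3, Add(Mul(m, m), Mul(m, P))) = Mul(3, Add(Pow(m, 2), Mul(P, m))) = Add(Mul(3, Pow(m, 2)), Mul(3, P, m)))
Function('l')(X) = Add(Rational(3, 5), Mul(Rational(2, 5), X)) (Function('l')(X) = Add(Rational(3, 5), Mul(Rational(1, 5), Add(X, X))) = Add(Rational(3, 5), Mul(Rational(1, 5), Mul(2, X))) = Add(Rational(3, 5), Mul(Rational(2, 5), X)))
Function('S')(h) = Add(Mul(141, Pow(h, -1)), Mul(Rational(17, 2), Pow(h, -2))) (Function('S')(h) = Add(Mul(51, Pow(Mul(3, h, Add(h, h)), -1)), Mul(141, Pow(h, -1))) = Add(Mul(51, Pow(Mul(3, h, Mul(2, h)), -1)), Mul(141, Pow(h, -1))) = Add(Mul(51, Pow(Mul(6, Pow(h, 2)), -1)), Mul(141, Pow(h, -1))) = Add(Mul(51, Mul(Rational(1, 6), Pow(h, -2))), Mul(141, Pow(h, -1))) = Add(Mul(Rational(17, 2), Pow(h, -2)), Mul(141, Pow(h, -1))) = Add(Mul(141, Pow(h, -1)), Mul(Rational(17, 2), Pow(h, -2))))
Mul(Function('S')(231), Pow(Function('l')(315), -1)) = Mul(Mul(Rational(1, 2), Pow(231, -2), Add(17, Mul(282, 231))), Pow(Add(Rational(3, 5), Mul(Rational(2, 5), 315)), -1)) = Mul(Mul(Rational(1, 2), Rational(1, 53361), Add(17, 65142)), Pow(Add(Rational(3, 5), 126), -1)) = Mul(Mul(Rational(1, 2), Rational(1, 53361), 65159), Pow(Rational(633, 5), -1)) = Mul(Rational(65159, 106722), Rational(5, 633)) = Rational(325795, 67555026)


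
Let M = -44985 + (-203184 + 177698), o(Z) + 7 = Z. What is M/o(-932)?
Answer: 70471/939 ≈ 75.049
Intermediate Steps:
o(Z) = -7 + Z
M = -70471 (M = -44985 - 25486 = -70471)
M/o(-932) = -70471/(-7 - 932) = -70471/(-939) = -70471*(-1/939) = 70471/939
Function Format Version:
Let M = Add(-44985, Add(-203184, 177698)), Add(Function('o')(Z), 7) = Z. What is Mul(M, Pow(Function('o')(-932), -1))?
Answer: Rational(70471, 939) ≈ 75.049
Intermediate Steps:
Function('o')(Z) = Add(-7, Z)
M = -70471 (M = Add(-44985, -25486) = -70471)
Mul(M, Pow(Function('o')(-932), -1)) = Mul(-70471, Pow(Add(-7, -932), -1)) = Mul(-70471, Pow(-939, -1)) = Mul(-70471, Rational(-1, 939)) = Rational(70471, 939)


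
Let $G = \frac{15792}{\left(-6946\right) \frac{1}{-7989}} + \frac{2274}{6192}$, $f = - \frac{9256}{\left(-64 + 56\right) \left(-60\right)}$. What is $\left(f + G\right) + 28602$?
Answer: $\frac{837727003289}{17920680} \approx 46746.0$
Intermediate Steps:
$f = - \frac{1157}{60}$ ($f = - \frac{9256}{\left(-8\right) \left(-60\right)} = - \frac{9256}{480} = \left(-9256\right) \frac{1}{480} = - \frac{1157}{60} \approx -19.283$)
$G = \frac{65101056875}{3584136}$ ($G = \frac{15792}{\left(-6946\right) \left(- \frac{1}{7989}\right)} + 2274 \cdot \frac{1}{6192} = \frac{15792}{\frac{6946}{7989}} + \frac{379}{1032} = 15792 \cdot \frac{7989}{6946} + \frac{379}{1032} = \frac{63081144}{3473} + \frac{379}{1032} = \frac{65101056875}{3584136} \approx 18164.0$)
$\left(f + G\right) + 28602 = \left(- \frac{1157}{60} + \frac{65101056875}{3584136}\right) + 28602 = \frac{325159713929}{17920680} + 28602 = \frac{837727003289}{17920680}$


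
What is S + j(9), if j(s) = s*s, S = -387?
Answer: -306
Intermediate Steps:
j(s) = s²
S + j(9) = -387 + 9² = -387 + 81 = -306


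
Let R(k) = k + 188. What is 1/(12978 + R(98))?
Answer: 1/13264 ≈ 7.5392e-5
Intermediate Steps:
R(k) = 188 + k
1/(12978 + R(98)) = 1/(12978 + (188 + 98)) = 1/(12978 + 286) = 1/13264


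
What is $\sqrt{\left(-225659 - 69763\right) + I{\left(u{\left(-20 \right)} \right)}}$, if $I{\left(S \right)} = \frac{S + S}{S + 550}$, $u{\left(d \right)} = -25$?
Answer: $\frac{2 i \sqrt{32570286}}{21} \approx 543.53 i$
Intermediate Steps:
$I{\left(S \right)} = \frac{2 S}{550 + S}$
$\sqrt{\left(-225659 - 69763\right) + I{\left(u{\left(-20 \right)} \right)}} = \sqrt{\left(-225659 - 69763\right) + 2 \left(-25\right) \frac{1}{550 - 25}} = \sqrt{-295422 + 2 \left(-25\right) \frac{1}{525}} = \sqrt{-295422 - \frac{2}{21}} = \sqrt{- \frac{6203864}{21}} = \frac{2 i \sqrt{32570286}}{21}$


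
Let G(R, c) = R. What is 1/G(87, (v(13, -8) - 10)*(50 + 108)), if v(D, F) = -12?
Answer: 1/87 ≈ 0.011494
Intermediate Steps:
1/G(87, (v(13, -8) - 10)*(50 + 108)) = 1/87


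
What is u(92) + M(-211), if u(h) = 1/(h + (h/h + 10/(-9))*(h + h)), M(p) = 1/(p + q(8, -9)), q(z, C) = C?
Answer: 167/17710 ≈ 0.0094297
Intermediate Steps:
M(p) = 1/(-9 + p) (M(p) = 1/(p - 9) = 1/(-9 + p))
u(h) = 9/(7*h) (u(h) = 1/(h + (1 + 10*(-⅑))*(2*h)) = 1/(h + (1 - 10/9)*(2*h)) = 1/(h - 2*h/9) = 1/(7*h/9) = 9/(7*h))
u(92) + M(-211) = (9/7)/92 + 1/(-9 - 211) = (9/7)*(1/92) + 1/(-220) = 9/644 - 1/220 = 167/17710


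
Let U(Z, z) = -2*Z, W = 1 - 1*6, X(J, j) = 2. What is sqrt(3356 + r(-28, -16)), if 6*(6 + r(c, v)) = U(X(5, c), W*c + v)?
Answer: 8*sqrt(471)/3 ≈ 57.873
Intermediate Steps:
W = -5 (W = 1 - 6 = -5)
r(c, v) = -20/3 (r(c, v) = -6 + (-2*2)/6 = -6 + (1/6)*(-4) = -6 - 2/3 = -20/3)
sqrt(3356 + r(-28, -16)) = sqrt(3356 - 20/3) = sqrt(10048/3) = 8*sqrt(471)/3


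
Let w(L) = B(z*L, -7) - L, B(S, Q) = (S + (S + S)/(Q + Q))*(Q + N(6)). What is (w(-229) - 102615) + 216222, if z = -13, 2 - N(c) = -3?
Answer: 761128/7 ≈ 1.0873e+5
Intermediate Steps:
N(c) = 5 (N(c) = 2 - 1*(-3) = 2 + 3 = 5)
B(S, Q) = (5 + Q)*(S + S/Q) (B(S, Q) = (S + (S + S)/(Q + Q))*(Q + 5) = (S + (2*S)/((2*Q)))*(5 + Q) = (S + (2*S)*(1/(2*Q)))*(5 + Q) = (S + S/Q)*(5 + Q) = (5 + Q)*(S + S/Q))
w(L) = 149*L/7 (w(L) = -13*L*(5 - 7*(6 - 7))/(-7) - L = -13*L*(-⅐)*(5 - 7*(-1)) - L = -13*L*(-⅐)*(5 + 7) - L = -13*L*(-⅐)*12 - L = 156*L/7 - L = 149*L/7)
(w(-229) - 102615) + 216222 = ((149/7)*(-229) - 102615) + 216222 = (-34121/7 - 102615) + 216222 = -752426/7 + 216222 = 761128/7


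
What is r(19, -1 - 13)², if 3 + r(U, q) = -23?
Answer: 676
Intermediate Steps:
r(U, q) = -26 (r(U, q) = -3 - 23 = -26)
r(19, -1 - 13)² = (-26)² = 676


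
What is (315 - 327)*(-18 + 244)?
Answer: -2712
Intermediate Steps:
(315 - 327)*(-18 + 244) = -12*226 = -2712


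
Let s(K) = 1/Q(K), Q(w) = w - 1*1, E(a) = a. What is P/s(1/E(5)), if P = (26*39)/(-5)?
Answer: 4056/25 ≈ 162.24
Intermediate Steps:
Q(w) = -1 + w (Q(w) = w - 1 = -1 + w)
P = -1014/5 (P = 1014*(-⅕) = -1014/5 ≈ -202.80)
s(K) = 1/(-1 + K)
P/s(1/E(5)) = -1014/(5*(1/(-1 + 1/5))) = -1014/(5*(1/(-1 + ⅕))) = -1014/(5*(1/(-⅘))) = -1014/(5*(-5/4)) = -1014/5*(-⅘) = 4056/25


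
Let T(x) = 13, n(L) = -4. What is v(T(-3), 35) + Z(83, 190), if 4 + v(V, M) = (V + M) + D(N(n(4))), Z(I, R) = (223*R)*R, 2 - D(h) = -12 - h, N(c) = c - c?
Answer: 8050358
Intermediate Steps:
N(c) = 0
D(h) = 14 + h (D(h) = 2 - (-12 - h) = 2 + (12 + h) = 14 + h)
Z(I, R) = 223*R²
v(V, M) = 10 + M + V (v(V, M) = -4 + ((V + M) + (14 + 0)) = -4 + ((M + V) + 14) = -4 + (14 + M + V) = 10 + M + V)
v(T(-3), 35) + Z(83, 190) = (10 + 35 + 13) + 223*190² = 58 + 223*36100 = 58 + 8050300 = 8050358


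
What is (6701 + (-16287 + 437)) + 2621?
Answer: -6528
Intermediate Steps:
(6701 + (-16287 + 437)) + 2621 = (6701 - 15850) + 2621 = -9149 + 2621 = -6528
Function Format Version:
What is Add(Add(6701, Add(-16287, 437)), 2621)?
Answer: -6528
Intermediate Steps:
Add(Add(6701, Add(-16287, 437)), 2621) = Add(Add(6701, -15850), 2621) = Add(-9149, 2621) = -6528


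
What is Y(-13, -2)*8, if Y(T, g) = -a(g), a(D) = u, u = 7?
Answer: -56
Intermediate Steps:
a(D) = 7
Y(T, g) = -7 (Y(T, g) = -1*7 = -7)
Y(-13, -2)*8 = -7*8 = -56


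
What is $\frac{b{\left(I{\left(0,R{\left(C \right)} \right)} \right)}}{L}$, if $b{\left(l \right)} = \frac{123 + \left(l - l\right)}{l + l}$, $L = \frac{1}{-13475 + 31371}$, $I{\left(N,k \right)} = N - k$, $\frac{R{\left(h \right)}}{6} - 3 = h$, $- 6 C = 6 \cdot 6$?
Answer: $\frac{183434}{3} \approx 61145.0$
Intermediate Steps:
$C = -6$ ($C = - \frac{6 \cdot 6}{6} = \left(- \frac{1}{6}\right) 36 = -6$)
$R{\left(h \right)} = 18 + 6 h$
$L = \frac{1}{17896} \approx 5.5878 \cdot 10^{-5}$
$b{\left(l \right)} = \frac{123}{2 l}$ ($b{\left(l \right)} = \frac{123 + 0}{2 l} = 123 \frac{1}{2 l} = \frac{123}{2 l}$)
$\frac{b{\left(I{\left(0,R{\left(C \right)} \right)} \right)}}{L} = \frac{123}{2 \left(0 - \left(18 + 6 \left(-6\right)\right)\right)} \frac{1}{\frac{1}{17896}} = \frac{123}{2 \left(0 - \left(18 - 36\right)\right)} 17896 = \frac{123}{2 \left(0 - -18\right)} 17896 = \frac{123}{2 \left(0 + 18\right)} 17896 = \frac{123}{2 \cdot 18} \cdot 17896 = \frac{123}{2} \cdot \frac{1}{18} \cdot 17896 = \frac{41}{12} \cdot 17896 = \frac{183434}{3}$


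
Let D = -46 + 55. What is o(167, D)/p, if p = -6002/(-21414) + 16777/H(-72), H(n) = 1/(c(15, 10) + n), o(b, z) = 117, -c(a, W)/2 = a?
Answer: -1252719/18322393577 ≈ -6.8371e-5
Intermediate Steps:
c(a, W) = -2*a
D = 9
H(n) = 1/(-30 + n) (H(n) = 1/(-2*15 + n) = 1/(-30 + n))
p = -18322393577/10707 (p = -6002/(-21414) + 16777/(1/(-30 - 72)) = -6002*(-1/21414) + 16777/(1/(-102)) = 3001/10707 + 16777/(-1/102) = 3001/10707 + 16777*(-102) = 3001/10707 - 1711254 = -18322393577/10707 ≈ -1.7113e+6)
o(167, D)/p = 117/(-18322393577/10707) = 117*(-10707/18322393577) = -1252719/18322393577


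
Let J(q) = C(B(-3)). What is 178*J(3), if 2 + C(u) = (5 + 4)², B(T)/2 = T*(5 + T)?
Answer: 14062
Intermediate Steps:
B(T) = 2*T*(5 + T) (B(T) = 2*(T*(5 + T)) = 2*T*(5 + T))
C(u) = 79 (C(u) = -2 + (5 + 4)² = -2 + 9² = -2 + 81 = 79)
J(q) = 79
178*J(3) = 178*79 = 14062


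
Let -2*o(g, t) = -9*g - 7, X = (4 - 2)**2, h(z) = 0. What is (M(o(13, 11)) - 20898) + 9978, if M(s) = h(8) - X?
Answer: -10924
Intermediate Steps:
X = 4 (X = 2**2 = 4)
o(g, t) = 7/2 + 9*g/2 (o(g, t) = -(-9*g - 7)/2 = -(-7 - 9*g)/2 = 7/2 + 9*g/2)
M(s) = -4 (M(s) = 0 - 1*4 = 0 - 4 = -4)
(M(o(13, 11)) - 20898) + 9978 = (-4 - 20898) + 9978 = -20902 + 9978 = -10924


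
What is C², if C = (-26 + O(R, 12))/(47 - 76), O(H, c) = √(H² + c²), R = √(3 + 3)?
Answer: 826/841 - 260*√6/841 ≈ 0.22489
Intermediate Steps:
R = √6 ≈ 2.4495
C = 26/29 - 5*√6/29 (C = (-26 + √((√6)² + 12²))/(47 - 76) = (-26 + √(6 + 144))/(-29) = (-26 + √150)*(-1/29) = (-26 + 5*√6)*(-1/29) = 26/29 - 5*√6/29 ≈ 0.47423)
C² = (26/29 - 5*√6/29)²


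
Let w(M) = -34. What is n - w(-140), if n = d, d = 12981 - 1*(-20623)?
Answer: 33638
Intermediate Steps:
d = 33604 (d = 12981 + 20623 = 33604)
n = 33604
n - w(-140) = 33604 - 1*(-34) = 33604 + 34 = 33638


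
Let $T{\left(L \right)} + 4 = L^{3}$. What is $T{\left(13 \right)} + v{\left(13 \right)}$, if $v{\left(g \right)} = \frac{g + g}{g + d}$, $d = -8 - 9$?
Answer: $\frac{4373}{2} \approx 2186.5$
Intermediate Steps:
$d = -17$ ($d = -8 - 9 = -17$)
$v{\left(g \right)} = \frac{2 g}{-17 + g}$ ($v{\left(g \right)} = \frac{g + g}{g - 17} = \frac{2 g}{-17 + g}$)
$T{\left(L \right)} = -4 + L^{3}$
$T{\left(13 \right)} + v{\left(13 \right)} = \left(-4 + 13^{3}\right) + 2 \cdot 13 \frac{1}{-17 + 13} = \left(-4 + 2197\right) + 2 \cdot 13 \frac{1}{-4} = 2193 + 2 \cdot 13 \left(- \frac{1}{4}\right) = 2193 - \frac{13}{2} = \frac{4373}{2}$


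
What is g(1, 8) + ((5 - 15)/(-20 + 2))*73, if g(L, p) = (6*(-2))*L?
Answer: 257/9 ≈ 28.556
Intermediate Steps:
g(L, p) = -12*L
g(1, 8) + ((5 - 15)/(-20 + 2))*73 = -12*1 + ((5 - 15)/(-20 + 2))*73 = -12 - 10/(-18)*73 = -12 - 10*(-1/18)*73 = -12 + (5/9)*73 = -12 + 365/9 = 257/9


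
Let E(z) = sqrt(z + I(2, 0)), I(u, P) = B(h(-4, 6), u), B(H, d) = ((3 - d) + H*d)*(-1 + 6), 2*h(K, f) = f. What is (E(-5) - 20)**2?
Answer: (20 - sqrt(30))**2 ≈ 210.91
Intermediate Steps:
h(K, f) = f/2
B(H, d) = 15 - 5*d + 5*H*d (B(H, d) = (3 - d + H*d)*5 = 15 - 5*d + 5*H*d)
I(u, P) = 15 + 10*u (I(u, P) = 15 - 5*u + 5*((1/2)*6)*u = 15 - 5*u + 5*3*u = 15 - 5*u + 15*u = 15 + 10*u)
E(z) = sqrt(35 + z) (E(z) = sqrt(z + (15 + 10*2)) = sqrt(z + (15 + 20)) = sqrt(z + 35) = sqrt(35 + z))
(E(-5) - 20)**2 = (sqrt(35 - 5) - 20)**2 = (sqrt(30) - 20)**2 = (-20 + sqrt(30))**2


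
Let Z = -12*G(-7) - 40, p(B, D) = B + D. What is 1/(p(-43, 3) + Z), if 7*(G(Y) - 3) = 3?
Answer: -7/848 ≈ -0.0082547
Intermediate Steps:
G(Y) = 24/7 (G(Y) = 3 + (⅐)*3 = 3 + 3/7 = 24/7)
Z = -568/7 (Z = -12*24/7 - 40 = -288/7 - 40 = -568/7 ≈ -81.143)
1/(p(-43, 3) + Z) = 1/((-43 + 3) - 568/7) = 1/(-40 - 568/7) = 1/(-848/7) = -7/848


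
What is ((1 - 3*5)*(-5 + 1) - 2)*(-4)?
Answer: -216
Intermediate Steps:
((1 - 3*5)*(-5 + 1) - 2)*(-4) = ((1 - 15)*(-4) - 2)*(-4) = (-14*(-4) - 2)*(-4) = (56 - 2)*(-4) = 54*(-4) = -216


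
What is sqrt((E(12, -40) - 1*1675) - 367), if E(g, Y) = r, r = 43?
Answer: I*sqrt(1999) ≈ 44.71*I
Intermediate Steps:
E(g, Y) = 43
sqrt((E(12, -40) - 1*1675) - 367) = sqrt((43 - 1*1675) - 367) = sqrt((43 - 1675) - 367) = sqrt(-1632 - 367) = sqrt(-1999) = I*sqrt(1999)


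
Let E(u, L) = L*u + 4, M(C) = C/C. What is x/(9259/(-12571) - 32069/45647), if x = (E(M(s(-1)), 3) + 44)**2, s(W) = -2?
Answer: -1492527764637/825784972 ≈ -1807.4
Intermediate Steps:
M(C) = 1
E(u, L) = 4 + L*u
x = 2601 (x = ((4 + 3*1) + 44)**2 = ((4 + 3) + 44)**2 = (7 + 44)**2 = 51**2 = 2601)
x/(9259/(-12571) - 32069/45647) = 2601/(9259/(-12571) - 32069/45647) = 2601/(9259*(-1/12571) - 32069*1/45647) = 2601/(-9259/12571 - 32069/45647) = 2601/(-825784972/573828437) = 2601*(-573828437/825784972) = -1492527764637/825784972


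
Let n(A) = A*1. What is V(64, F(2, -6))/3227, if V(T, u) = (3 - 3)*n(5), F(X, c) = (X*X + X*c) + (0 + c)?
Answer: 0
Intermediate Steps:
n(A) = A
F(X, c) = c + X² + X*c (F(X, c) = (X² + X*c) + c = c + X² + X*c)
V(T, u) = 0 (V(T, u) = (3 - 3)*5 = 0*5 = 0)
V(64, F(2, -6))/3227 = 0/3227 = 0*(1/3227) = 0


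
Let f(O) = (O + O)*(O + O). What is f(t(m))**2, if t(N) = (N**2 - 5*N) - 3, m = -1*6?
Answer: 252047376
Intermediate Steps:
m = -6
t(N) = -3 + N**2 - 5*N
f(O) = 4*O**2 (f(O) = (2*O)*(2*O) = 4*O**2)
f(t(m))**2 = (4*(-3 + (-6)**2 - 5*(-6))**2)**2 = (4*(-3 + 36 + 30)**2)**2 = (4*63**2)**2 = (4*3969)**2 = 15876**2 = 252047376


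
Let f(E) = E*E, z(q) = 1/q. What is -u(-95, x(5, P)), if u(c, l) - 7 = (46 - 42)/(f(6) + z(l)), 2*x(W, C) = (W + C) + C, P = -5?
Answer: -633/89 ≈ -7.1124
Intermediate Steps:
f(E) = E**2
x(W, C) = C + W/2 (x(W, C) = ((W + C) + C)/2 = ((C + W) + C)/2 = (W + 2*C)/2 = C + W/2)
u(c, l) = 7 + 4/(36 + 1/l) (u(c, l) = 7 + (46 - 42)/(6**2 + 1/l) = 7 + 4/(36 + 1/l))
-u(-95, x(5, P)) = -(7 + 256*(-5 + (1/2)*5))/(1 + 36*(-5 + (1/2)*5)) = -(7 + 256*(-5 + 5/2))/(1 + 36*(-5 + 5/2)) = -(7 + 256*(-5/2))/(1 + 36*(-5/2)) = -(7 - 640)/(1 - 90) = -(-633)/(-89) = -(-1)*(-633)/89 = -1*633/89 = -633/89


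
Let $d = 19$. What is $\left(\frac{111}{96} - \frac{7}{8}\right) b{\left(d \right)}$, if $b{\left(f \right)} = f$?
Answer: $\frac{171}{32} \approx 5.3438$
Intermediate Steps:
$\left(\frac{111}{96} - \frac{7}{8}\right) b{\left(d \right)} = \left(\frac{111}{96} - \frac{7}{8}\right) 19 = \left(111 \cdot \frac{1}{96} - \frac{7}{8}\right) 19 = \left(\frac{37}{32} - \frac{7}{8}\right) 19 = \frac{9}{32} \cdot 19 = \frac{171}{32}$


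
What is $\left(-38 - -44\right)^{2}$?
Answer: $36$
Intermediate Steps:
$\left(-38 - -44\right)^{2} = \left(-38 + 44\right)^{2} = 6^{2} = 36$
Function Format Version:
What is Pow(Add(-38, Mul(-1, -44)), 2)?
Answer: 36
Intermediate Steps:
Pow(Add(-38, Mul(-1, -44)), 2) = Pow(Add(-38, 44), 2) = Pow(6, 2) = 36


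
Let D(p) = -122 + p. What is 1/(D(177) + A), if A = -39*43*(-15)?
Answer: 1/25210 ≈ 3.9667e-5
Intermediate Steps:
A = 25155 (A = -1677*(-15) = 25155)
1/(D(177) + A) = 1/((-122 + 177) + 25155) = 1/(55 + 25155) = 1/25210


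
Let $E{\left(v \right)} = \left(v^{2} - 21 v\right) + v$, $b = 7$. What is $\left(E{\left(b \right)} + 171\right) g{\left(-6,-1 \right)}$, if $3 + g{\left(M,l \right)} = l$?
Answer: $-320$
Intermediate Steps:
$E{\left(v \right)} = v^{2} - 20 v$
$g{\left(M,l \right)} = -3 + l$
$\left(E{\left(b \right)} + 171\right) g{\left(-6,-1 \right)} = \left(7 \left(-20 + 7\right) + 171\right) \left(-3 - 1\right) = \left(7 \left(-13\right) + 171\right) \left(-4\right) = \left(-91 + 171\right) \left(-4\right) = 80 \left(-4\right) = -320$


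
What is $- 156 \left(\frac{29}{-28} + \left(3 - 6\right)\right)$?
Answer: $\frac{4407}{7} \approx 629.57$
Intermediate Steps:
$- 156 \left(\frac{29}{-28} + \left(3 - 6\right)\right) = - 156 \left(29 \left(- \frac{1}{28}\right) + \left(3 - 6\right)\right) = - 156 \left(- \frac{29}{28} - 3\right) = \left(-156\right) \left(- \frac{113}{28}\right) = \frac{4407}{7}$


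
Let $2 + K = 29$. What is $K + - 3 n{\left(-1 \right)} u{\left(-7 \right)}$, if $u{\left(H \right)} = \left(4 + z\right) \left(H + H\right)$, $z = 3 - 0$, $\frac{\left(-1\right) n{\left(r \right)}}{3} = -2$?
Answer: $1791$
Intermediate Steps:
$n{\left(r \right)} = 6$ ($n{\left(r \right)} = \left(-3\right) \left(-2\right) = 6$)
$z = 3$ ($z = 3 + 0 = 3$)
$K = 27$ ($K = -2 + 29 = 27$)
$u{\left(H \right)} = 14 H$ ($u{\left(H \right)} = \left(4 + 3\right) \left(H + H\right) = 7 \cdot 2 H = 14 H$)
$K + - 3 n{\left(-1 \right)} u{\left(-7 \right)} = 27 + \left(-3\right) 6 \cdot 14 \left(-7\right) = 27 - -1764 = 27 + 1764 = 1791$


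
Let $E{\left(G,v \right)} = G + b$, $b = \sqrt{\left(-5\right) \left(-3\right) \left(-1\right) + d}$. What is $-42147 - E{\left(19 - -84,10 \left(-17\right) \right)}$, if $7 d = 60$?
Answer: $-42250 - \frac{3 i \sqrt{35}}{7} \approx -42250.0 - 2.5355 i$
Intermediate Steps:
$d = \frac{60}{7}$ ($d = \frac{1}{7} \cdot 60 = \frac{60}{7} \approx 8.5714$)
$b = \frac{3 i \sqrt{35}}{7}$ ($b = \sqrt{\left(-5\right) \left(-3\right) \left(-1\right) + \frac{60}{7}} = \sqrt{15 \left(-1\right) + \frac{60}{7}} = \sqrt{-15 + \frac{60}{7}} = \sqrt{- \frac{45}{7}} = \frac{3 i \sqrt{35}}{7} \approx 2.5355 i$)
$E{\left(G,v \right)} = G + \frac{3 i \sqrt{35}}{7}$
$-42147 - E{\left(19 - -84,10 \left(-17\right) \right)} = -42147 - \left(\left(19 - -84\right) + \frac{3 i \sqrt{35}}{7}\right) = -42147 - \left(\left(19 + 84\right) + \frac{3 i \sqrt{35}}{7}\right) = -42147 - \left(103 + \frac{3 i \sqrt{35}}{7}\right) = -42250 - \frac{3 i \sqrt{35}}{7}$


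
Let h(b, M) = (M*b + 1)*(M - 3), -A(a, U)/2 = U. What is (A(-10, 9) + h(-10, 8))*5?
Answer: -2065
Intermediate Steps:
A(a, U) = -2*U
h(b, M) = (1 + M*b)*(-3 + M)
(A(-10, 9) + h(-10, 8))*5 = (-2*9 + (-3 + 8 - 10*8² - 3*8*(-10)))*5 = (-18 + (-3 + 8 - 10*64 + 240))*5 = (-18 + (-3 + 8 - 640 + 240))*5 = (-18 - 395)*5 = -413*5 = -2065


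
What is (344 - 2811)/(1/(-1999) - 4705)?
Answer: 4931533/9405296 ≈ 0.52434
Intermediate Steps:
(344 - 2811)/(1/(-1999) - 4705) = -2467/(-1/1999 - 4705) = -2467/(-9405296/1999) = -2467*(-1999/9405296) = 4931533/9405296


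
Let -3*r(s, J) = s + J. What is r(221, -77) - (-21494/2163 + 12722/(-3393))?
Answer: -83942668/2446353 ≈ -34.313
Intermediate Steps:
r(s, J) = -J/3 - s/3 (r(s, J) = -(s + J)/3 = -(J + s)/3 = -J/3 - s/3)
r(221, -77) - (-21494/2163 + 12722/(-3393)) = (-1/3*(-77) - 1/3*221) - (-21494/2163 + 12722/(-3393)) = (77/3 - 221/3) - (-21494*1/2163 + 12722*(-1/3393)) = -48 - (-21494/2163 - 12722/3393) = -48 - 1*(-33482276/2446353) = -48 + 33482276/2446353 = -83942668/2446353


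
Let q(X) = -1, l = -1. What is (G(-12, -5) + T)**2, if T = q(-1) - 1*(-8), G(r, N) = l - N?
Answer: 121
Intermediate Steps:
G(r, N) = -1 - N
T = 7 (T = -1 - 1*(-8) = -1 + 8 = 7)
(G(-12, -5) + T)**2 = ((-1 - 1*(-5)) + 7)**2 = ((-1 + 5) + 7)**2 = (4 + 7)**2 = 11**2 = 121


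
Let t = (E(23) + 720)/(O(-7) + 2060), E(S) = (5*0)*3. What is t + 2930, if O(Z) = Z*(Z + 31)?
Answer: 1386070/473 ≈ 2930.4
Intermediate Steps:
O(Z) = Z*(31 + Z)
E(S) = 0 (E(S) = 0*3 = 0)
t = 180/473 (t = (0 + 720)/(-7*(31 - 7) + 2060) = 720/(-7*24 + 2060) = 720/(-168 + 2060) = 720/1892 = 720*(1/1892) = 180/473 ≈ 0.38055)
t + 2930 = 180/473 + 2930 = 1386070/473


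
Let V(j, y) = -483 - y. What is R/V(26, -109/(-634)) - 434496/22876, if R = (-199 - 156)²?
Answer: -490222140694/1751906989 ≈ -279.82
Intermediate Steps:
R = 126025 (R = (-355)² = 126025)
R/V(26, -109/(-634)) - 434496/22876 = 126025/(-483 - (-109)/(-634)) - 434496/22876 = 126025/(-483 - (-109)*(-1)/634) - 434496*1/22876 = 126025/(-483 - 1*109/634) - 108624/5719 = 126025/(-483 - 109/634) - 108624/5719 = 126025/(-306331/634) - 108624/5719 = 126025*(-634/306331) - 108624/5719 = -79899850/306331 - 108624/5719 = -490222140694/1751906989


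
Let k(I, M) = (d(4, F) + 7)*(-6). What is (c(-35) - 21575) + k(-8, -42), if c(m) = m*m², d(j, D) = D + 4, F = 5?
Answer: -64546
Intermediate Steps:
d(j, D) = 4 + D
c(m) = m³
k(I, M) = -96 (k(I, M) = ((4 + 5) + 7)*(-6) = (9 + 7)*(-6) = 16*(-6) = -96)
(c(-35) - 21575) + k(-8, -42) = ((-35)³ - 21575) - 96 = (-42875 - 21575) - 96 = -64450 - 96 = -64546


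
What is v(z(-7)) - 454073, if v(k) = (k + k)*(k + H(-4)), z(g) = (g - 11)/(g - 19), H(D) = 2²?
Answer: -76737239/169 ≈ -4.5407e+5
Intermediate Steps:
H(D) = 4
z(g) = (-11 + g)/(-19 + g)
v(k) = 2*k*(4 + k) (v(k) = (k + k)*(k + 4) = (2*k)*(4 + k) = 2*k*(4 + k))
v(z(-7)) - 454073 = 2*((-11 - 7)/(-19 - 7))*(4 + (-11 - 7)/(-19 - 7)) - 454073 = 2*(-18/(-26))*(4 - 18/(-26)) - 454073 = 2*(-1/26*(-18))*(4 - 1/26*(-18)) - 454073 = 2*(9/13)*(4 + 9/13) - 454073 = 2*(9/13)*(61/13) - 454073 = 1098/169 - 454073 = -76737239/169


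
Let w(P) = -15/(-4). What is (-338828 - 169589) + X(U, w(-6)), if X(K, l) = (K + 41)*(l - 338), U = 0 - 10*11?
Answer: -1941415/4 ≈ -4.8535e+5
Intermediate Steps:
w(P) = 15/4 (w(P) = -15*(-¼) = 15/4)
U = -110 (U = 0 - 110 = -110)
X(K, l) = (-338 + l)*(41 + K) (X(K, l) = (41 + K)*(-338 + l) = (-338 + l)*(41 + K))
(-338828 - 169589) + X(U, w(-6)) = (-338828 - 169589) + (-13858 - 338*(-110) + 41*(15/4) - 110*15/4) = -508417 + (-13858 + 37180 + 615/4 - 825/2) = -508417 + 92253/4 = -1941415/4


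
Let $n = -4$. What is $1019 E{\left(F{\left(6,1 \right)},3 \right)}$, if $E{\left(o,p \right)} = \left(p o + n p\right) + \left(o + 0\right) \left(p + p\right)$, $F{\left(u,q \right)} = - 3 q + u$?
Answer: $15285$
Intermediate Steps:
$F{\left(u,q \right)} = u - 3 q$
$E{\left(o,p \right)} = - 4 p + 3 o p$ ($E{\left(o,p \right)} = \left(p o - 4 p\right) + \left(o + 0\right) \left(p + p\right) = \left(o p - 4 p\right) + o 2 p = \left(- 4 p + o p\right) + 2 o p = - 4 p + 3 o p$)
$1019 E{\left(F{\left(6,1 \right)},3 \right)} = 1019 \cdot 3 \left(-4 + 3 \left(6 - 3\right)\right) = 1019 \cdot 3 \left(-4 + 3 \cdot 3\right) = 1019 \cdot 3 \left(-4 + 9\right) = 1019 \cdot 3 \cdot 5 = 1019 \cdot 15 = 15285$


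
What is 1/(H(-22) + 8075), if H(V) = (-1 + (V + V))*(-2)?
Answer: 1/8165 ≈ 0.00012247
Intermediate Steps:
H(V) = 2 - 4*V (H(V) = (-1 + 2*V)*(-2) = 2 - 4*V)
1/(H(-22) + 8075) = 1/((2 - 4*(-22)) + 8075) = 1/((2 + 88) + 8075) = 1/(90 + 8075) = 1/8165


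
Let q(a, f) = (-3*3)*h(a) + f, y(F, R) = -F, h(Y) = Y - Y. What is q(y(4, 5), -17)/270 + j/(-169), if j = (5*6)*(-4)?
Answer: 29527/45630 ≈ 0.64710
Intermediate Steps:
h(Y) = 0
j = -120 (j = 30*(-4) = -120)
q(a, f) = f (q(a, f) = -3*3*0 + f = -9*0 + f = 0 + f = f)
q(y(4, 5), -17)/270 + j/(-169) = -17/270 - 120/(-169) = -17*1/270 - 120*(-1/169) = -17/270 + 120/169 = 29527/45630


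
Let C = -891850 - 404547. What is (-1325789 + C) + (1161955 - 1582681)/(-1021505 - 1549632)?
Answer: -6741999024756/2571137 ≈ -2.6222e+6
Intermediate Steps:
C = -1296397
(-1325789 + C) + (1161955 - 1582681)/(-1021505 - 1549632) = (-1325789 - 1296397) + (1161955 - 1582681)/(-1021505 - 1549632) = -2622186 - 420726/(-2571137) = -2622186 - 420726*(-1/2571137) = -2622186 + 420726/2571137 = -6741999024756/2571137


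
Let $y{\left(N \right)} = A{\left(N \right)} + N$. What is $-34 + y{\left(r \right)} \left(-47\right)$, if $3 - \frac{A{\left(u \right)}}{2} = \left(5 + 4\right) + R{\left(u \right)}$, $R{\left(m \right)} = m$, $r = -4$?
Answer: $342$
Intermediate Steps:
$A{\left(u \right)} = -12 - 2 u$ ($A{\left(u \right)} = 6 - 2 \left(\left(5 + 4\right) + u\right) = 6 - 2 \left(9 + u\right) = 6 - \left(18 + 2 u\right) = -12 - 2 u$)
$y{\left(N \right)} = -12 - N$ ($y{\left(N \right)} = \left(-12 - 2 N\right) + N = -12 - N$)
$-34 + y{\left(r \right)} \left(-47\right) = -34 + \left(-12 - -4\right) \left(-47\right) = -34 + \left(-12 + 4\right) \left(-47\right) = -34 - -376 = -34 + 376 = 342$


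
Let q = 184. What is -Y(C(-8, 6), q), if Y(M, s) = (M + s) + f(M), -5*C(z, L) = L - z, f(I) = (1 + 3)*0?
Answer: -906/5 ≈ -181.20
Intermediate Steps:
f(I) = 0 (f(I) = 4*0 = 0)
C(z, L) = -L/5 + z/5 (C(z, L) = -(L - z)/5 = -L/5 + z/5)
Y(M, s) = M + s (Y(M, s) = (M + s) + 0 = M + s)
-Y(C(-8, 6), q) = -((-⅕*6 + (⅕)*(-8)) + 184) = -((-6/5 - 8/5) + 184) = -(-14/5 + 184) = -1*906/5 = -906/5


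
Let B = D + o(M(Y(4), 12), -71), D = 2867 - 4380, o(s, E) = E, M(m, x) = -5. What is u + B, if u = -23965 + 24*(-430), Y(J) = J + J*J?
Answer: -35869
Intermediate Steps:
Y(J) = J + J²
D = -1513
u = -34285 (u = -23965 - 10320 = -34285)
B = -1584 (B = -1513 - 71 = -1584)
u + B = -34285 - 1584 = -35869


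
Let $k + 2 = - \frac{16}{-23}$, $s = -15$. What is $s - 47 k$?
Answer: $\frac{1065}{23} \approx 46.304$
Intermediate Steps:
$k = - \frac{30}{23}$ ($k = -2 - \frac{16}{-23} = -2 - - \frac{16}{23} = -2 + \frac{16}{23} = - \frac{30}{23} \approx -1.3043$)
$s - 47 k = -15 - - \frac{1410}{23} = -15 + \frac{1410}{23} = \frac{1065}{23}$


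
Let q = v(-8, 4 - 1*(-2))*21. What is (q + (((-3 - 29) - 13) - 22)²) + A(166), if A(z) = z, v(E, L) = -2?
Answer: 4613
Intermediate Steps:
q = -42 (q = -2*21 = -42)
(q + (((-3 - 29) - 13) - 22)²) + A(166) = (-42 + (((-3 - 29) - 13) - 22)²) + 166 = (-42 + ((-32 - 13) - 22)²) + 166 = (-42 + (-45 - 22)²) + 166 = (-42 + (-67)²) + 166 = (-42 + 4489) + 166 = 4447 + 166 = 4613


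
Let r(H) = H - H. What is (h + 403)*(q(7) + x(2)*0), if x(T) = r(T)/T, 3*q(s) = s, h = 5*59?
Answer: 4886/3 ≈ 1628.7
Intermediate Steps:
h = 295
r(H) = 0
q(s) = s/3
x(T) = 0 (x(T) = 0/T = 0)
(h + 403)*(q(7) + x(2)*0) = (295 + 403)*((1/3)*7 + 0*0) = 698*(7/3 + 0) = 698*(7/3) = 4886/3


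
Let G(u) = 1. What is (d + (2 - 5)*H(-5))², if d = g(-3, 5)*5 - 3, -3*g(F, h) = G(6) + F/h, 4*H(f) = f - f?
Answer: 121/9 ≈ 13.444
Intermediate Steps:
H(f) = 0 (H(f) = (f - f)/4 = (¼)*0 = 0)
g(F, h) = -⅓ - F/(3*h) (g(F, h) = -(1 + F/h)/3 = -⅓ - F/(3*h))
d = -11/3 (d = ((⅓)*(-1*(-3) - 1*5)/5)*5 - 3 = ((⅓)*(⅕)*(3 - 5))*5 - 3 = ((⅓)*(⅕)*(-2))*5 - 3 = -2/15*5 - 3 = -⅔ - 3 = -11/3 ≈ -3.6667)
(d + (2 - 5)*H(-5))² = (-11/3 + (2 - 5)*0)² = (-11/3 - 3*0)² = (-11/3 + 0)² = (-11/3)² = 121/9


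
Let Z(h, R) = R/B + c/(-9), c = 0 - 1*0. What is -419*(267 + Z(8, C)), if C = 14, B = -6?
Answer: -332686/3 ≈ -1.1090e+5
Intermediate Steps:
c = 0 (c = 0 + 0 = 0)
Z(h, R) = -R/6 (Z(h, R) = R/(-6) + 0/(-9) = R*(-⅙) + 0*(-⅑) = -R/6 + 0 = -R/6)
-419*(267 + Z(8, C)) = -419*(267 - ⅙*14) = -419*(267 - 7/3) = -419*794/3 = -332686/3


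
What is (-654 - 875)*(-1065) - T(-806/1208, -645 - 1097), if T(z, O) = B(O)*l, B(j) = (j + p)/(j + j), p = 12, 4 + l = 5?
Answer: 2836645805/1742 ≈ 1.6284e+6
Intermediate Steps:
l = 1 (l = -4 + 5 = 1)
B(j) = (12 + j)/(2*j) (B(j) = (j + 12)/(j + j) = (12 + j)/((2*j)) = (12 + j)*(1/(2*j)) = (12 + j)/(2*j))
T(z, O) = (12 + O)/(2*O) (T(z, O) = ((12 + O)/(2*O))*1 = (12 + O)/(2*O))
(-654 - 875)*(-1065) - T(-806/1208, -645 - 1097) = (-654 - 875)*(-1065) - (12 + (-645 - 1097))/(2*(-645 - 1097)) = -1529*(-1065) - (12 - 1742)/(2*(-1742)) = 1628385 - (-1)*(-1730)/(2*1742) = 1628385 - 1*865/1742 = 1628385 - 865/1742 = 2836645805/1742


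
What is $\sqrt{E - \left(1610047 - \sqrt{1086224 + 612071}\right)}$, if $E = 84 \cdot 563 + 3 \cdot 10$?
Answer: $\sqrt{-1562725 + \sqrt{1698295}} \approx 1249.6 i$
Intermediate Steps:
$E = 47322$ ($E = 47292 + 30 = 47322$)
$\sqrt{E - \left(1610047 - \sqrt{1086224 + 612071}\right)} = \sqrt{47322 - \left(1610047 - \sqrt{1086224 + 612071}\right)} = \sqrt{47322 - \left(1610047 - \sqrt{1698295}\right)} = \sqrt{-1562725 + \sqrt{1698295}}$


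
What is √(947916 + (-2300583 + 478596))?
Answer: 27*I*√1199 ≈ 934.92*I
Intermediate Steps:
√(947916 + (-2300583 + 478596)) = √(947916 - 1821987) = √(-874071) = 27*I*√1199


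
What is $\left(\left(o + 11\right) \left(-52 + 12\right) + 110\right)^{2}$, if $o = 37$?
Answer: $3276100$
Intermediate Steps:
$\left(\left(o + 11\right) \left(-52 + 12\right) + 110\right)^{2} = \left(\left(37 + 11\right) \left(-52 + 12\right) + 110\right)^{2} = \left(48 \left(-40\right) + 110\right)^{2} = \left(-1920 + 110\right)^{2} = \left(-1810\right)^{2} = 3276100$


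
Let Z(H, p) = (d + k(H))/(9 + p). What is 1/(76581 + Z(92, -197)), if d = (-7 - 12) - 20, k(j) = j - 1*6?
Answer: 4/306323 ≈ 1.3058e-5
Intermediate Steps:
k(j) = -6 + j (k(j) = j - 6 = -6 + j)
d = -39 (d = -19 - 20 = -39)
Z(H, p) = (-45 + H)/(9 + p) (Z(H, p) = (-39 + (-6 + H))/(9 + p) = (-45 + H)/(9 + p))
1/(76581 + Z(92, -197)) = 1/(76581 + (-45 + 92)/(9 - 197)) = 1/(76581 + 47/(-188)) = 1/(76581 - 1/188*47) = 1/(76581 - ¼) = 1/(306323/4) = 4/306323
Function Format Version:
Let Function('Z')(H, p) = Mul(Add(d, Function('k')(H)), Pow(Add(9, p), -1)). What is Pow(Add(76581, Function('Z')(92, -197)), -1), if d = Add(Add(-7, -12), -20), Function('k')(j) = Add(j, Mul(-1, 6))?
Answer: Rational(4, 306323) ≈ 1.3058e-5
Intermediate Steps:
Function('k')(j) = Add(-6, j) (Function('k')(j) = Add(j, -6) = Add(-6, j))
d = -39 (d = Add(-19, -20) = -39)
Function('Z')(H, p) = Mul(Pow(Add(9, p), -1), Add(-45, H)) (Function('Z')(H, p) = Mul(Add(-39, Add(-6, H)), Pow(Add(9, p), -1)) = Mul(Add(-45, H), Pow(Add(9, p), -1)) = Mul(Pow(Add(9, p), -1), Add(-45, H)))
Pow(Add(76581, Function('Z')(92, -197)), -1) = Pow(Add(76581, Mul(Pow(Add(9, -197), -1), Add(-45, 92))), -1) = Pow(Add(76581, Mul(Pow(-188, -1), 47)), -1) = Pow(Add(76581, Mul(Rational(-1, 188), 47)), -1) = Pow(Add(76581, Rational(-1, 4)), -1) = Pow(Rational(306323, 4), -1) = Rational(4, 306323)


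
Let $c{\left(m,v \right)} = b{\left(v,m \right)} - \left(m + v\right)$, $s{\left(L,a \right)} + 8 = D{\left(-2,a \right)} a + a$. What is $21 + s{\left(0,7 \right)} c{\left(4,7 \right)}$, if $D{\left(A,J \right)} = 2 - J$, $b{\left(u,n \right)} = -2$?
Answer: $489$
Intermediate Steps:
$s{\left(L,a \right)} = -8 + a + a \left(2 - a\right)$ ($s{\left(L,a \right)} = -8 + \left(\left(2 - a\right) a + a\right) = -8 + \left(a \left(2 - a\right) + a\right) = -8 + \left(a + a \left(2 - a\right)\right) = -8 + a + a \left(2 - a\right)$)
$c{\left(m,v \right)} = -2 - m - v$ ($c{\left(m,v \right)} = -2 - \left(m + v\right) = -2 - m - v$)
$21 + s{\left(0,7 \right)} c{\left(4,7 \right)} = 21 + \left(-8 + 7 - 7 \left(-2 + 7\right)\right) \left(-2 - 4 - 7\right) = 21 + \left(-8 + 7 - 7 \cdot 5\right) \left(-2 - 4 - 7\right) = 21 + \left(-8 + 7 - 35\right) \left(-13\right) = 21 - -468 = 21 + 468 = 489$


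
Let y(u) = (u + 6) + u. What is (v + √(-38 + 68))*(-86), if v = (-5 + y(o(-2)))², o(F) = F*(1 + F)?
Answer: -2150 - 86*√30 ≈ -2621.0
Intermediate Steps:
y(u) = 6 + 2*u (y(u) = (6 + u) + u = 6 + 2*u)
v = 25 (v = (-5 + (6 + 2*(-2*(1 - 2))))² = (-5 + (6 + 2*(-2*(-1))))² = (-5 + (6 + 2*2))² = (-5 + (6 + 4))² = (-5 + 10)² = 5² = 25)
(v + √(-38 + 68))*(-86) = (25 + √(-38 + 68))*(-86) = (25 + √30)*(-86) = -2150 - 86*√30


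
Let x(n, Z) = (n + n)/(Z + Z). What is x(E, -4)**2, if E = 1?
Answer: 1/16 ≈ 0.062500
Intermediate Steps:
x(n, Z) = n/Z (x(n, Z) = (2*n)/((2*Z)) = (2*n)*(1/(2*Z)) = n/Z)
x(E, -4)**2 = (1/(-4))**2 = (1*(-1/4))**2 = (-1/4)**2 = 1/16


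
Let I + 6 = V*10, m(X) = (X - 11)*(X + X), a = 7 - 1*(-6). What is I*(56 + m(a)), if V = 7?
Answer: 6912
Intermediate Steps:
a = 13 (a = 7 + 6 = 13)
m(X) = 2*X*(-11 + X) (m(X) = (-11 + X)*(2*X) = 2*X*(-11 + X))
I = 64 (I = -6 + 7*10 = -6 + 70 = 64)
I*(56 + m(a)) = 64*(56 + 2*13*(-11 + 13)) = 64*(56 + 2*13*2) = 64*(56 + 52) = 64*108 = 6912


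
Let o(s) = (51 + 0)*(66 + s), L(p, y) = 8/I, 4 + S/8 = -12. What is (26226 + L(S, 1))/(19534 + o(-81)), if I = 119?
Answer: 3120902/2233511 ≈ 1.3973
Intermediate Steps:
S = -128 (S = -32 + 8*(-12) = -32 - 96 = -128)
L(p, y) = 8/119
o(s) = 3366 + 51*s (o(s) = 51*(66 + s) = 3366 + 51*s)
(26226 + L(S, 1))/(19534 + o(-81)) = (26226 + 8/119)/(19534 + (3366 + 51*(-81))) = 3120902/(119*(19534 + (3366 - 4131))) = 3120902/(119*(19534 - 765)) = (3120902/119)/18769 = (3120902/119)*(1/18769) = 3120902/2233511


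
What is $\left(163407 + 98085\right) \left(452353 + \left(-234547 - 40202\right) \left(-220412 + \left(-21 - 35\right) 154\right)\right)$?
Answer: $16455133095980964$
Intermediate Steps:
$\left(163407 + 98085\right) \left(452353 + \left(-234547 - 40202\right) \left(-220412 + \left(-21 - 35\right) 154\right)\right) = 261492 \left(452353 - 274749 \left(-220412 - 8624\right)\right) = 261492 \left(452353 - -62927411964\right) = 261492 \left(452353 + 62927411964\right) = 261492 \cdot 62927864317 = 16455133095980964$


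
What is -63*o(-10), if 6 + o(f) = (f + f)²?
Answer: -24822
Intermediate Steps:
o(f) = -6 + 4*f² (o(f) = -6 + (f + f)² = -6 + (2*f)² = -6 + 4*f²)
-63*o(-10) = -63*(-6 + 4*(-10)²) = -63*(-6 + 4*100) = -63*(-6 + 400) = -63*394 = -24822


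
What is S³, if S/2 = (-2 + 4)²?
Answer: 512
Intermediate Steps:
S = 8 (S = 2*(-2 + 4)² = 2*2² = 2*4 = 8)
S³ = 8³ = 512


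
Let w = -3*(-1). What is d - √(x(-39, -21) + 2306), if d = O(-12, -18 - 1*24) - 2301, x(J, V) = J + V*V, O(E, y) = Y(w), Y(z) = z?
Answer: -2298 - 2*√677 ≈ -2350.0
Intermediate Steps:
w = 3
O(E, y) = 3
x(J, V) = J + V²
d = -2298 (d = 3 - 2301 = -2298)
d - √(x(-39, -21) + 2306) = -2298 - √((-39 + (-21)²) + 2306) = -2298 - √((-39 + 441) + 2306) = -2298 - √(402 + 2306) = -2298 - √2708 = -2298 - 2*√677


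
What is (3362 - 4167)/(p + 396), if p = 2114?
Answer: -161/502 ≈ -0.32072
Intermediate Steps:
(3362 - 4167)/(p + 396) = (3362 - 4167)/(2114 + 396) = -805/2510 = -805*1/2510 = -161/502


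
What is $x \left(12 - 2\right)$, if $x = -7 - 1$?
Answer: $-80$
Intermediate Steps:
$x = -8$ ($x = -7 - 1 = -8$)
$x \left(12 - 2\right) = - 8 \left(12 - 2\right) = \left(-8\right) 10 = -80$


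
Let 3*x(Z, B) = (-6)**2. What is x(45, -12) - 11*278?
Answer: -3046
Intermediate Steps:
x(Z, B) = 12 (x(Z, B) = (1/3)*(-6)**2 = (1/3)*36 = 12)
x(45, -12) - 11*278 = 12 - 11*278 = 12 - 1*3058 = 12 - 3058 = -3046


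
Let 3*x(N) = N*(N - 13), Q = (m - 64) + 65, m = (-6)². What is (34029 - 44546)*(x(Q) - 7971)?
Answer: 80717975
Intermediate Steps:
m = 36
Q = 37 (Q = (36 - 64) + 65 = -28 + 65 = 37)
x(N) = N*(-13 + N)/3 (x(N) = (N*(N - 13))/3 = (N*(-13 + N))/3 = N*(-13 + N)/3)
(34029 - 44546)*(x(Q) - 7971) = (34029 - 44546)*((⅓)*37*(-13 + 37) - 7971) = -10517*((⅓)*37*24 - 7971) = -10517*(296 - 7971) = -10517*(-7675) = 80717975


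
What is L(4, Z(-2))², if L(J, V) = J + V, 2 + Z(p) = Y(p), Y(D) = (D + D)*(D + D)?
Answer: 324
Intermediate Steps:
Y(D) = 4*D² (Y(D) = (2*D)*(2*D) = 4*D²)
Z(p) = -2 + 4*p²
L(4, Z(-2))² = (4 + (-2 + 4*(-2)²))² = (4 + (-2 + 4*4))² = (4 + (-2 + 16))² = (4 + 14)² = 18² = 324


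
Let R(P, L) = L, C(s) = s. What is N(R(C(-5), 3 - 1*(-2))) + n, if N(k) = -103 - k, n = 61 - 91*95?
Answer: -8692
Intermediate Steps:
n = -8584 (n = 61 - 8645 = -8584)
N(R(C(-5), 3 - 1*(-2))) + n = (-103 - (3 - 1*(-2))) - 8584 = (-103 - (3 + 2)) - 8584 = (-103 - 1*5) - 8584 = (-103 - 5) - 8584 = -108 - 8584 = -8692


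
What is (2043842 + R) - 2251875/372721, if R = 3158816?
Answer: 1939137640543/372721 ≈ 5.2026e+6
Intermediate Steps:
(2043842 + R) - 2251875/372721 = (2043842 + 3158816) - 2251875/372721 = 5202658 - 2251875*1/372721 = 5202658 - 2251875/372721 = 1939137640543/372721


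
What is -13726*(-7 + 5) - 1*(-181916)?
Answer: 209368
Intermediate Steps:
-13726*(-7 + 5) - 1*(-181916) = -13726*(-2) + 181916 = 27452 + 181916 = 209368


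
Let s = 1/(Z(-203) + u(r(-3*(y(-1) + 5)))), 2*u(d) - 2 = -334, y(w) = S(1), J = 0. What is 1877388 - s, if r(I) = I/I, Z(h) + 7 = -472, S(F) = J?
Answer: 1210915261/645 ≈ 1.8774e+6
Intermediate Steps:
S(F) = 0
y(w) = 0
Z(h) = -479 (Z(h) = -7 - 472 = -479)
r(I) = 1
u(d) = -166 (u(d) = 1 + (1/2)*(-334) = 1 - 167 = -166)
s = -1/645 (s = 1/(-479 - 166) = 1/(-645) = -1/645 ≈ -0.0015504)
1877388 - s = 1877388 - 1*(-1/645) = 1877388 + 1/645 = 1210915261/645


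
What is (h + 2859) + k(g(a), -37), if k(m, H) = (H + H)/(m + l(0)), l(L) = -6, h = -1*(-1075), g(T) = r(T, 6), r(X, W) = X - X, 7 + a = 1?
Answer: 11839/3 ≈ 3946.3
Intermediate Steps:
a = -6 (a = -7 + 1 = -6)
r(X, W) = 0
g(T) = 0
h = 1075
k(m, H) = 2*H/(-6 + m) (k(m, H) = (H + H)/(m - 6) = (2*H)/(-6 + m) = 2*H/(-6 + m))
(h + 2859) + k(g(a), -37) = (1075 + 2859) + 2*(-37)/(-6 + 0) = 3934 + 2*(-37)/(-6) = 3934 + 2*(-37)*(-1/6) = 3934 + 37/3 = 11839/3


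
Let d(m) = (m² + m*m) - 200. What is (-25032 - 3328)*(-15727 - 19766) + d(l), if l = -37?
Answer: 1006584018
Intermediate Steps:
d(m) = -200 + 2*m² (d(m) = (m² + m²) - 200 = 2*m² - 200 = -200 + 2*m²)
(-25032 - 3328)*(-15727 - 19766) + d(l) = (-25032 - 3328)*(-15727 - 19766) + (-200 + 2*(-37)²) = -28360*(-35493) + (-200 + 2*1369) = 1006581480 + (-200 + 2738) = 1006581480 + 2538 = 1006584018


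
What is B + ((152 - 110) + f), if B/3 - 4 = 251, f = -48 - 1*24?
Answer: 735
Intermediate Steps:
f = -72 (f = -48 - 24 = -72)
B = 765 (B = 12 + 3*251 = 12 + 753 = 765)
B + ((152 - 110) + f) = 765 + ((152 - 110) - 72) = 765 + (42 - 72) = 765 - 30 = 735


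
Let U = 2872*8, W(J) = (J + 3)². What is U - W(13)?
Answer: 22720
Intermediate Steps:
W(J) = (3 + J)²
U = 22976
U - W(13) = 22976 - (3 + 13)² = 22976 - 1*16² = 22976 - 1*256 = 22976 - 256 = 22720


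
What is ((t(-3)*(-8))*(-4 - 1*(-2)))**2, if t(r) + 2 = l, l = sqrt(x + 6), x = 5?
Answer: 3840 - 1024*sqrt(11) ≈ 443.78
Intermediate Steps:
l = sqrt(11) (l = sqrt(5 + 6) = sqrt(11) ≈ 3.3166)
t(r) = -2 + sqrt(11)
((t(-3)*(-8))*(-4 - 1*(-2)))**2 = (((-2 + sqrt(11))*(-8))*(-4 - 1*(-2)))**2 = ((16 - 8*sqrt(11))*(-4 + 2))**2 = ((16 - 8*sqrt(11))*(-2))**2 = (-32 + 16*sqrt(11))**2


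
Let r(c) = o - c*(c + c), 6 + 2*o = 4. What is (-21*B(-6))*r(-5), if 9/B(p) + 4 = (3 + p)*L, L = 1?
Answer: -1377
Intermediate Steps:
o = -1 (o = -3 + (1/2)*4 = -3 + 2 = -1)
r(c) = -1 - 2*c**2 (r(c) = -1 - c*(c + c) = -1 - c*2*c = -1 - 2*c**2)
B(p) = 9/(-1 + p) (B(p) = 9/(-4 + (3 + p)*1) = 9/(-4 + (3 + p)) = 9/(-1 + p))
(-21*B(-6))*r(-5) = (-189/(-1 - 6))*(-1 - 2*(-5)**2) = (-189/(-7))*(-1 - 2*25) = (-189*(-1)/7)*(-1 - 50) = -21*(-9/7)*(-51) = 27*(-51) = -1377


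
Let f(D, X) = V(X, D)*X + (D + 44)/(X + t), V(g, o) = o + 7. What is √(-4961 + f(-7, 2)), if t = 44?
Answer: I*√10495774/46 ≈ 70.429*I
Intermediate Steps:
V(g, o) = 7 + o
f(D, X) = X*(7 + D) + (44 + D)/(44 + X) (f(D, X) = (7 + D)*X + (D + 44)/(X + 44) = X*(7 + D) + (44 + D)/(44 + X))
√(-4961 + f(-7, 2)) = √(-4961 + (44 - 7 + 2²*(7 - 7) + 44*2*(7 - 7))/(44 + 2)) = √(-4961 + (44 - 7 + 4*0 + 44*2*0)/46) = √(-4961 + (44 - 7 + 0 + 0)/46) = √(-4961 + (1/46)*37) = √(-4961 + 37/46) = √(-228169/46) = I*√10495774/46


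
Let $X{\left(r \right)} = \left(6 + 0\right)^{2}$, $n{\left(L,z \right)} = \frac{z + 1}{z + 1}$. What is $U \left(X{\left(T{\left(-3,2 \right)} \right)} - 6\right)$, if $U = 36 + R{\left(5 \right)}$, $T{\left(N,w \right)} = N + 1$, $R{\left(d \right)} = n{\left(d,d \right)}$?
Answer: $1110$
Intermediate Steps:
$n{\left(L,z \right)} = 1$ ($n{\left(L,z \right)} = \frac{1 + z}{1 + z} = 1$)
$R{\left(d \right)} = 1$
$T{\left(N,w \right)} = 1 + N$
$X{\left(r \right)} = 36$ ($X{\left(r \right)} = 6^{2} = 36$)
$U = 37$ ($U = 36 + 1 = 37$)
$U \left(X{\left(T{\left(-3,2 \right)} \right)} - 6\right) = 37 \left(36 - 6\right) = 37 \cdot 30 = 1110$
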